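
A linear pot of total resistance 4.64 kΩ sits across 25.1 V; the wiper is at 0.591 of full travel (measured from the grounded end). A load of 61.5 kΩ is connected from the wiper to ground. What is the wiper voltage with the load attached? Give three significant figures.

The wiper splits the pot into (1−α)R = 1.898 kΩ above and αR = 2.742 kΩ below.
Lower section ‖ load = 2.625 kΩ.
V_wiper = 25.1 × 2.625/(1.898 + 2.625) = 14.6 V.

V ≈ 14.6 V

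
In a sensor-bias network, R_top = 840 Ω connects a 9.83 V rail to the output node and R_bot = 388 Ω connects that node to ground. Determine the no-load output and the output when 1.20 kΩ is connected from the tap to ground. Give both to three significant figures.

Open-circuit: V = 9.83 × 388/(840 + 388) = 3.11 V.
With the load, R_bot becomes R_bot‖R_L = 293.2 Ω, so V = 9.83 × 293.2/1133 = 2.54 V.

Unloaded: 3.11 V; loaded: 2.54 V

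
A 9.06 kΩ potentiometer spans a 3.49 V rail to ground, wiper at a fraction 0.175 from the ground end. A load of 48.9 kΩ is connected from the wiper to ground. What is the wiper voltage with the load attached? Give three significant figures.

The wiper splits the pot into (1−α)R = 7.474 kΩ above and αR = 1.585 kΩ below.
Lower section ‖ load = 1.536 kΩ.
V_wiper = 3.49 × 1.536/(7.474 + 1.536) = 0.595 V.

V ≈ 0.595 V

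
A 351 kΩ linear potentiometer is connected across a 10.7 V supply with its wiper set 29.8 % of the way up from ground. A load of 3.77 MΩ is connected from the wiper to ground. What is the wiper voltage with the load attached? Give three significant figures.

V ≈ 3.13 V

The wiper splits the pot into (1−α)R = 246.4 kΩ above and αR = 104.6 kΩ below.
Lower section ‖ load = 101.8 kΩ.
V_wiper = 10.7 × 101.8/(246.4 + 101.8) = 3.13 V.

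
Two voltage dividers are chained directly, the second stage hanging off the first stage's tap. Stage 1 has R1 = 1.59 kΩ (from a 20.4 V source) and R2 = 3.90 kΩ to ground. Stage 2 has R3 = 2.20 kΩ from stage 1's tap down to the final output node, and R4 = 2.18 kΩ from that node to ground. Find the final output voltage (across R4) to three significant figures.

V_out ≈ 5.73 V

Stage 2 presents R3+R4 = 4.380 kΩ as a load on stage 1's tap.
Stage 1's lower leg becomes R2‖(R3+R4) = 2.063 kΩ, so V_mid = 20.4 × 2.063/3.653 = 11.52 V.
Stage 2 is itself unloaded: V_out = V_mid × R4/(R3+R4) = 11.52 × 2.18/4.380 = 5.73 V.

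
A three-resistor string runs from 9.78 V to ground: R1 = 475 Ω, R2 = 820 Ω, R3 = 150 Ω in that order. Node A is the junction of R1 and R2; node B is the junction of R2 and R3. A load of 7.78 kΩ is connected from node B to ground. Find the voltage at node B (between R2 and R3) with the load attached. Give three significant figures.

V ≈ 0.998 V

At node B, R3 is in parallel with the load: R3‖R_L = 147.2 Ω.
Below node A the resistance is R2 + (R3‖R_L) = 967.2 Ω, so V_A = 9.78 × 967.2/1442 = 6.559 V.
Then V_B = V_A × (R3‖R_L)/(R2 + R3‖R_L) = 6.559 × 147.2/967.2 = 0.998 V.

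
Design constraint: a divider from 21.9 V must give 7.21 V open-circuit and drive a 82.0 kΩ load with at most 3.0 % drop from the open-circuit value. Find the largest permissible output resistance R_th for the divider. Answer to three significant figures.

Loading drop = R_th/(R_th + R_L) ≤ 0.0300, so R_th ≤ R_L · ε/(1−ε) = 82.0 kΩ × 0.0300/0.9700 = 2.54 kΩ.

R_th ≤ 2.54 kΩ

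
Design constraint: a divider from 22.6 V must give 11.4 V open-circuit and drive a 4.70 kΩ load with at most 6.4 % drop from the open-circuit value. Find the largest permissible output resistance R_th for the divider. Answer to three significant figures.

Loading drop = R_th/(R_th + R_L) ≤ 0.0640, so R_th ≤ R_L · ε/(1−ε) = 4.70 kΩ × 0.0640/0.9360 = 321 Ω.

R_th ≤ 321 Ω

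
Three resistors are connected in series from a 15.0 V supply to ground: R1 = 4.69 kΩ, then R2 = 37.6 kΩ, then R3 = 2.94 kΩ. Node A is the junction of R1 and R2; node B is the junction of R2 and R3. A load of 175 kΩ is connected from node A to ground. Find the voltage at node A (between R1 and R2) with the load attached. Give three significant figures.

Below node A the series string R2+R3 = 40.54 kΩ sits in parallel with the 175 kΩ load: 32.92 kΩ.
V_A = 15.0 × 32.92/(4.69 + 32.92) = 13.1 V.

V ≈ 13.1 V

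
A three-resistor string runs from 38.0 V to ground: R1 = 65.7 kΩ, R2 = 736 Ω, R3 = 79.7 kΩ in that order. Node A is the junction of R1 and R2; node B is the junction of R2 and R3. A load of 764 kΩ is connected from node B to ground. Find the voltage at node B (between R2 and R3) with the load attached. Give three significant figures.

At node B, R3 is in parallel with the load: R3‖R_L = 72170 Ω.
Below node A the resistance is R2 + (R3‖R_L) = 72910 Ω, so V_A = 38.0 × 72910/138600 = 19.99 V.
Then V_B = V_A × (R3‖R_L)/(R2 + R3‖R_L) = 19.99 × 72170/72910 = 19.8 V.

V ≈ 19.8 V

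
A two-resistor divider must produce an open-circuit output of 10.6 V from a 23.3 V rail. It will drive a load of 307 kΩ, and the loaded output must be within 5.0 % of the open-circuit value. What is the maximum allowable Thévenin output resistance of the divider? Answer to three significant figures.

Loading drop = R_th/(R_th + R_L) ≤ 0.0500, so R_th ≤ R_L · ε/(1−ε) = 307 kΩ × 0.0500/0.9500 = 16.2 kΩ.
(Any R1, R2 with R2/(R1+R2) = 0.455 and R1‖R2 ≤ 16.2 kΩ will meet the spec.)

R_th ≤ 16.2 kΩ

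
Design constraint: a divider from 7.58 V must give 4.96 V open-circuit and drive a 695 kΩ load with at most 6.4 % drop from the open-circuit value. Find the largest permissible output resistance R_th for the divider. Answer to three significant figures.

Loading drop = R_th/(R_th + R_L) ≤ 0.0640, so R_th ≤ R_L · ε/(1−ε) = 695 kΩ × 0.0640/0.9360 = 47.5 kΩ.
(Any R1, R2 with R2/(R1+R2) = 0.654 and R1‖R2 ≤ 47.5 kΩ will meet the spec.)

R_th ≤ 47.5 kΩ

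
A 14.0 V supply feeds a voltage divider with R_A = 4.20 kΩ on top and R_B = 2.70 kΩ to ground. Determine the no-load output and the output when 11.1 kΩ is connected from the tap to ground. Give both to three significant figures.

Unloaded: 5.48 V; loaded: 4.77 V

Open-circuit: V = 14.0 × 2.70/(4.20 + 2.70) = 5.48 V.
With the load, R_B becomes R_B‖R_L = 2.172 kΩ, so V = 14.0 × 2.172/6.372 = 4.77 V.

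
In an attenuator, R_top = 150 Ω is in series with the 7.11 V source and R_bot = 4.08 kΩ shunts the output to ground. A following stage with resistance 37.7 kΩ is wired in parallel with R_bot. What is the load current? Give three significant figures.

R_bot‖R_L = 3682 Ω; V_out = 7.11 × 3682/3832 = 6.832 V.
I_L = V_out / R_L = 6.832 / 37.7 kΩ = 0.181 mA.

I_L ≈ 0.181 mA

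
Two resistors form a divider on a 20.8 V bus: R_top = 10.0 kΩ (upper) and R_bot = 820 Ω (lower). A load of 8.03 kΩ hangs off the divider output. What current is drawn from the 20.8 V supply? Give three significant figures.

R_bot‖R_L = 744.0 Ω, so the source sees R_top + R_bot‖R_L = 10740 Ω.
I = 20.8 V / 10740 Ω = 1.94 mA.

I ≈ 1.94 mA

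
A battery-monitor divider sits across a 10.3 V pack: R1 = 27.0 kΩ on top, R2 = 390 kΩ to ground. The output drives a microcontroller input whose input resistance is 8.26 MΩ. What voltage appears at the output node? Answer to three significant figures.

V_out ≈ 9.60 V

The load sits in parallel with R2: R2‖R_L = (390 × 8260) / (390 + 8260) = 372.4 kΩ.
V_out = 10.3 × 372.4 / (27.0 + 372.4) = 10.3 × 372.4/399.4 = 9.60 V.
(Unloaded it would have been 9.63 V.)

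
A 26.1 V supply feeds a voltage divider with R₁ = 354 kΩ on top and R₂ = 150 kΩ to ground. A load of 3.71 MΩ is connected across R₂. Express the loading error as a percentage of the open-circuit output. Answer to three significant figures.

The divider's output (Thévenin) resistance is R₁‖R₂ = 105.4 kΩ.
Fractional drop under load = R_th/(R_th + R_L) = 105.4 / (105.4 + 3710) = 0.02761.
So the output falls by 2.76 %.

2.76 %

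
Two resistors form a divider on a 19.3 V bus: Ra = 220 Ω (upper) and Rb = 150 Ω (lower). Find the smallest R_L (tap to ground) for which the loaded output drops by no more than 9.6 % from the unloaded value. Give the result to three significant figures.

R_L(min) ≈ 840 Ω

Output resistance R_th = Ra‖Rb = (220 × 150)/370.0 = 89.19 Ω.
The fractional drop is R_th/(R_th + R_L); requiring this ≤ 0.0960 gives R_L ≥ R_th(1/0.0960 − 1) = 89.19 × 9.417 = 840 Ω.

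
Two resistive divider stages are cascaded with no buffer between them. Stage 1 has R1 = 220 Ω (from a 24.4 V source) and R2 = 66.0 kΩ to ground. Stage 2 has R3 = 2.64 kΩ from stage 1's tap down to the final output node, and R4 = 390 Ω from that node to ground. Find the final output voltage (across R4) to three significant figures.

V_out ≈ 2.92 V

Stage 2 presents R3+R4 = 3030 Ω as a load on stage 1's tap.
Stage 1's lower leg becomes R2‖(R3+R4) = 2897 Ω, so V_mid = 24.4 × 2897/3117 = 22.68 V.
Stage 2 is itself unloaded: V_out = V_mid × R4/(R3+R4) = 22.68 × 390/3030 = 2.92 V.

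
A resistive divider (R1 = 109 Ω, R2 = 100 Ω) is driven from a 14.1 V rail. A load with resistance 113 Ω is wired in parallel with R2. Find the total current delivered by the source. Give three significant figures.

R2‖R_L = 53.05 Ω, so the source sees R1 + R2‖R_L = 162.1 Ω.
I = 14.1 V / 162.1 Ω = 87.0 mA.

I ≈ 87.0 mA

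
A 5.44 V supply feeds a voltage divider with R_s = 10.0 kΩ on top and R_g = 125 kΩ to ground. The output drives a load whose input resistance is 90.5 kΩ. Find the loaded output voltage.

The load sits in parallel with R_g: R_g‖R_L = (125 × 90.5) / (125 + 90.5) = 52.49 kΩ.
V_out = 5.44 × 52.49 / (10.0 + 52.49) = 5.44 × 52.49/62.49 = 4.57 V.
(Unloaded it would have been 5.04 V.)

V_out ≈ 4.57 V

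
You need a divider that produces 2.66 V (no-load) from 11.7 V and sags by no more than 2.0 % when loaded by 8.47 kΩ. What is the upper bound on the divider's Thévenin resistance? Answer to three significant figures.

R_th ≤ 173 Ω

Loading drop = R_th/(R_th + R_L) ≤ 0.0200, so R_th ≤ R_L · ε/(1−ε) = 8.47 kΩ × 0.0200/0.9800 = 173 Ω.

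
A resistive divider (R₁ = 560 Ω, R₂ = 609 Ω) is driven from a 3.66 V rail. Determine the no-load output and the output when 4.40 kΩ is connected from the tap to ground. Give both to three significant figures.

Unloaded: 1.91 V; loaded: 1.79 V

Open-circuit: V = 3.66 × 609/(560 + 609) = 1.91 V.
With the load, R₂ becomes R₂‖R_L = 535.0 Ω, so V = 3.66 × 535.0/1095 = 1.79 V.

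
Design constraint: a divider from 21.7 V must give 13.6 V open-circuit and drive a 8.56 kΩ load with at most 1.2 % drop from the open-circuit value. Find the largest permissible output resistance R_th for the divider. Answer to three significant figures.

Loading drop = R_th/(R_th + R_L) ≤ 0.0120, so R_th ≤ R_L · ε/(1−ε) = 8.56 kΩ × 0.0120/0.9880 = 104 Ω.
(Any R1, R2 with R2/(R1+R2) = 0.627 and R1‖R2 ≤ 104 Ω will meet the spec.)

R_th ≤ 104 Ω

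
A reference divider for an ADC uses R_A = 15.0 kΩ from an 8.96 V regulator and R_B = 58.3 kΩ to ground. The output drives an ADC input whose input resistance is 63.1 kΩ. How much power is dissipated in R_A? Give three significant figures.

Total resistance from the source is R_A + (R_B‖R_L) = 45.30 kΩ, so I = 8.96/45.30 kΩ = 0.1978 mA.
P = I²·R_A = (0.1978 mA)² × 15.0 kΩ = 0.587 mW.

P ≈ 0.587 mW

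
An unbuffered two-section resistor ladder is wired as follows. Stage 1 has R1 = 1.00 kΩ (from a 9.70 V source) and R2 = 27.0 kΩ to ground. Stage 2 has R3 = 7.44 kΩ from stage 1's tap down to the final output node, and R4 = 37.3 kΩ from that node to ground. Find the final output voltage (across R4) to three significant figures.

Stage 2 presents R3+R4 = 44.74 kΩ as a load on stage 1's tap.
Stage 1's lower leg becomes R2‖(R3+R4) = 16.84 kΩ, so V_mid = 9.70 × 16.84/17.84 = 9.156 V.
Stage 2 is itself unloaded: V_out = V_mid × R4/(R3+R4) = 9.156 × 37.3/44.74 = 7.63 V.

V_out ≈ 7.63 V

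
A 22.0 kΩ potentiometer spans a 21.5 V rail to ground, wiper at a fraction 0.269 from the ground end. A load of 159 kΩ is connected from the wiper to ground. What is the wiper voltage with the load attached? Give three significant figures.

The wiper splits the pot into (1−α)R = 16.08 kΩ above and αR = 5.918 kΩ below.
Lower section ‖ load = 5.706 kΩ.
V_wiper = 21.5 × 5.706/(16.08 + 5.706) = 5.63 V.

V ≈ 5.63 V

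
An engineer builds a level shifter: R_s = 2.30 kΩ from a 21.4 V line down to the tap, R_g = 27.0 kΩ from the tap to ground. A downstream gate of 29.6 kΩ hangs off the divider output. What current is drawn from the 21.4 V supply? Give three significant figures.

I ≈ 1.30 mA

R_g‖R_L = 14.12 kΩ, so the source sees R_s + R_g‖R_L = 16.42 kΩ.
I = 21.4 V / 16.42 kΩ = 1.30 mA.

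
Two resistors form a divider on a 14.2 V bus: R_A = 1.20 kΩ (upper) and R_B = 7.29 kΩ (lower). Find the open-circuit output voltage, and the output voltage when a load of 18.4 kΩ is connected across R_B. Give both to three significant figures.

Unloaded: 12.2 V; loaded: 11.5 V

Open-circuit: V = 14.2 × 7.29/(1.20 + 7.29) = 12.2 V.
With the load, R_B becomes R_B‖R_L = 5.221 kΩ, so V = 14.2 × 5.221/6.421 = 11.5 V.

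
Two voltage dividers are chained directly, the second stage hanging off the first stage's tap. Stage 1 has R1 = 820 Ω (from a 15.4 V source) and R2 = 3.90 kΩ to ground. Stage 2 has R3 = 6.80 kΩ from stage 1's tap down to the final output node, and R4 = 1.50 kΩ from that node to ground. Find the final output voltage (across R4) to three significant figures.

V_out ≈ 2.13 V

Stage 2 presents R3+R4 = 8300 Ω as a load on stage 1's tap.
Stage 1's lower leg becomes R2‖(R3+R4) = 2653 Ω, so V_mid = 15.4 × 2653/3473 = 11.76 V.
Stage 2 is itself unloaded: V_out = V_mid × R4/(R3+R4) = 11.76 × 1500/8300 = 2.13 V.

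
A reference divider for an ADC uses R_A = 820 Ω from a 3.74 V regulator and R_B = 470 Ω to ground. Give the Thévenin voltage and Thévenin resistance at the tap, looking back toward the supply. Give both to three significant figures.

V_th = 1.36 V, R_th = 299 Ω

V_th is the open-circuit tap voltage: 3.74 × 470/(820 + 470) = 1.36 V.
With the supply zeroed, R_A and R_B appear in parallel from the tap: R_th = R_A‖R_B = (820 × 470)/1290 = 299 Ω.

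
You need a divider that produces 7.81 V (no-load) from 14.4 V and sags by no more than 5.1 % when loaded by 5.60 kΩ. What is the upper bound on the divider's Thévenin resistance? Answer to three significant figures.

R_th ≤ 301 Ω

Loading drop = R_th/(R_th + R_L) ≤ 0.0510, so R_th ≤ R_L · ε/(1−ε) = 5.60 kΩ × 0.0510/0.9490 = 301 Ω.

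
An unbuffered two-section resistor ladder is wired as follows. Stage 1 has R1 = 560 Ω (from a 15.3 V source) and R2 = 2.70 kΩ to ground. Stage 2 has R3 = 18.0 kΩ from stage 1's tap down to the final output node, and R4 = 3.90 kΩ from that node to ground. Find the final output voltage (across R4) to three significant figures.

V_out ≈ 2.21 V

Stage 2 presents R3+R4 = 21900 Ω as a load on stage 1's tap.
Stage 1's lower leg becomes R2‖(R3+R4) = 2404 Ω, so V_mid = 15.3 × 2404/2964 = 12.41 V.
Stage 2 is itself unloaded: V_out = V_mid × R4/(R3+R4) = 12.41 × 3900/21900 = 2.21 V.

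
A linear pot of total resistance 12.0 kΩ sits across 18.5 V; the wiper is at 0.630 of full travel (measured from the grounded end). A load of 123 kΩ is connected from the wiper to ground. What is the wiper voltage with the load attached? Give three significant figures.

The wiper splits the pot into (1−α)R = 4.440 kΩ above and αR = 7.560 kΩ below.
Lower section ‖ load = 7.122 kΩ.
V_wiper = 18.5 × 7.122/(4.440 + 7.122) = 11.4 V.

V ≈ 11.4 V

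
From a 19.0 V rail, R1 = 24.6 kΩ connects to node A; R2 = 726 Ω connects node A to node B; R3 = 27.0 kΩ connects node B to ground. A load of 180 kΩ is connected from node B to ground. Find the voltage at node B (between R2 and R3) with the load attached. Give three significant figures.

At node B, R3 is in parallel with the load: R3‖R_L = 23480 Ω.
Below node A the resistance is R2 + (R3‖R_L) = 24200 Ω, so V_A = 19.0 × 24200/48800 = 9.423 V.
Then V_B = V_A × (R3‖R_L)/(R2 + R3‖R_L) = 9.423 × 23480/24200 = 9.14 V.

V ≈ 9.14 V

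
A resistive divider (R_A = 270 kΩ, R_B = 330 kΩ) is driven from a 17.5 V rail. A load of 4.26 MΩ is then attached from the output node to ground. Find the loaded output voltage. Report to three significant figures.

The load sits in parallel with R_B: R_B‖R_L = (330 × 4260) / (330 + 4260) = 306.3 kΩ.
V_out = 17.5 × 306.3 / (270 + 306.3) = 17.5 × 306.3/576.3 = 9.30 V.

V_out ≈ 9.30 V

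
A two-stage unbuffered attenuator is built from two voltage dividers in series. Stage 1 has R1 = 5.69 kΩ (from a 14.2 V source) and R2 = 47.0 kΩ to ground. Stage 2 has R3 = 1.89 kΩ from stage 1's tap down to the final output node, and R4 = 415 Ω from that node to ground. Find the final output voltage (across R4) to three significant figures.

V_out ≈ 0.712 V

Stage 2 presents R3+R4 = 2305 Ω as a load on stage 1's tap.
Stage 1's lower leg becomes R2‖(R3+R4) = 2197 Ω, so V_mid = 14.2 × 2197/7887 = 3.956 V.
Stage 2 is itself unloaded: V_out = V_mid × R4/(R3+R4) = 3.956 × 415/2305 = 0.712 V.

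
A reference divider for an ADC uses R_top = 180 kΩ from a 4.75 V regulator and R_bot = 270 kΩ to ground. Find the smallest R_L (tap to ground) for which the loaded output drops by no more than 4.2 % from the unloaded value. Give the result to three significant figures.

Output resistance R_th = R_top‖R_bot = (180 × 270)/450.0 = 108.0 kΩ.
The fractional drop is R_th/(R_th + R_L); requiring this ≤ 0.0420 gives R_L ≥ R_th(1/0.0420 − 1) = 108.0 × 22.81 = 2.46 MΩ.

R_L(min) ≈ 2.46 MΩ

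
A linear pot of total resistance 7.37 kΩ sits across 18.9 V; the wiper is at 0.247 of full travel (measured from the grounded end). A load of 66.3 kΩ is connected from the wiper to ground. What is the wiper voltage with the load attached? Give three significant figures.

V ≈ 4.57 V

The wiper splits the pot into (1−α)R = 5.550 kΩ above and αR = 1.820 kΩ below.
Lower section ‖ load = 1.772 kΩ.
V_wiper = 18.9 × 1.772/(5.550 + 1.772) = 4.57 V.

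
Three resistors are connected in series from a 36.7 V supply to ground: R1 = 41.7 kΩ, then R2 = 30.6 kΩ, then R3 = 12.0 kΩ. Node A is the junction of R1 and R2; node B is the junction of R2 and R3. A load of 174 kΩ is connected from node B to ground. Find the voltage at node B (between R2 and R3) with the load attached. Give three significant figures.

At node B, R3 is in parallel with the load: R3‖R_L = 11.23 kΩ.
Below node A the resistance is R2 + (R3‖R_L) = 41.83 kΩ, so V_A = 36.7 × 41.83/83.53 = 18.38 V.
Then V_B = V_A × (R3‖R_L)/(R2 + R3‖R_L) = 18.38 × 11.23/41.83 = 4.93 V.

V ≈ 4.93 V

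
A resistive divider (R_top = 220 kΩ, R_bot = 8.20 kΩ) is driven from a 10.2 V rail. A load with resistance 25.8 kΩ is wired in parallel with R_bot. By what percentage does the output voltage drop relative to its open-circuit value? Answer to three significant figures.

Unloaded V = 10.2 × 8.20/228.2 = 0.3665 V.
Loaded: R_bot‖R_L = 6.222 kΩ, giving V = 10.2 × 6.222/226.2 = 0.2806 V.
Drop = (0.3665 − 0.2806) / 0.3665 = 23.5 %.

23.5 %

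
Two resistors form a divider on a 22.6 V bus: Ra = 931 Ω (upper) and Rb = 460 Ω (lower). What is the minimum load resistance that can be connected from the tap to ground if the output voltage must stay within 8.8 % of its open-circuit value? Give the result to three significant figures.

R_L(min) ≈ 3.19 kΩ

Output resistance R_th = Ra‖Rb = (931 × 460)/1391 = 307.9 Ω.
The fractional drop is R_th/(R_th + R_L); requiring this ≤ 0.0880 gives R_L ≥ R_th(1/0.0880 − 1) = 307.9 × 10.36 = 3.19 kΩ.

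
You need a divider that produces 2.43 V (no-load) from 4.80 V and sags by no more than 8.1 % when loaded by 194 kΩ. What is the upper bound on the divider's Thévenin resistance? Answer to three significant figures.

R_th ≤ 17.1 kΩ

Loading drop = R_th/(R_th + R_L) ≤ 0.0810, so R_th ≤ R_L · ε/(1−ε) = 194 kΩ × 0.0810/0.9190 = 17.1 kΩ.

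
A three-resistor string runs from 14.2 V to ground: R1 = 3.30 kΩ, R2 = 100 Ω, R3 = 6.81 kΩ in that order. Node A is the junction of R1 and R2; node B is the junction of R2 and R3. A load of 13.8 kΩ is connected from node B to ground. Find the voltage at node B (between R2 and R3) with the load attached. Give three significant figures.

V ≈ 8.13 V

At node B, R3 is in parallel with the load: R3‖R_L = 4560 Ω.
Below node A the resistance is R2 + (R3‖R_L) = 4660 Ω, so V_A = 14.2 × 4660/7960 = 8.313 V.
Then V_B = V_A × (R3‖R_L)/(R2 + R3‖R_L) = 8.313 × 4560/4660 = 8.13 V.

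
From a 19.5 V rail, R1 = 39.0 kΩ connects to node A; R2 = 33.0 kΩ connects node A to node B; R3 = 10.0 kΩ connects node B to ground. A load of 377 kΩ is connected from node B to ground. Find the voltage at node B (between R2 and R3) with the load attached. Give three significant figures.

V ≈ 2.32 V

At node B, R3 is in parallel with the load: R3‖R_L = 9.742 kΩ.
Below node A the resistance is R2 + (R3‖R_L) = 42.74 kΩ, so V_A = 19.5 × 42.74/81.74 = 10.20 V.
Then V_B = V_A × (R3‖R_L)/(R2 + R3‖R_L) = 10.20 × 9.742/42.74 = 2.32 V.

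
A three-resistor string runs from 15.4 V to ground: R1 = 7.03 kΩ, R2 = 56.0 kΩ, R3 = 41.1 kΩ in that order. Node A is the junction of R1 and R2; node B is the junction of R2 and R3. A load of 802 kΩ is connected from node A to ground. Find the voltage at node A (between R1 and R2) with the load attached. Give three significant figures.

Below node A the series string R2+R3 = 97.10 kΩ sits in parallel with the 802 kΩ load: 86.61 kΩ.
V_A = 15.4 × 86.61/(7.03 + 86.61) = 14.2 V.

V ≈ 14.2 V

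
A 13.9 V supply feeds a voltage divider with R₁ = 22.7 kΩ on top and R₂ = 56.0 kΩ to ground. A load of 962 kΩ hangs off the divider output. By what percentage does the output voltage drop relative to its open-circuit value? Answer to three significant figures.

The divider's output (Thévenin) resistance is R₁‖R₂ = 16.15 kΩ.
Fractional drop under load = R_th/(R_th + R_L) = 16.15 / (16.15 + 962) = 0.01651.
So the output falls by 1.65 %.

1.65 %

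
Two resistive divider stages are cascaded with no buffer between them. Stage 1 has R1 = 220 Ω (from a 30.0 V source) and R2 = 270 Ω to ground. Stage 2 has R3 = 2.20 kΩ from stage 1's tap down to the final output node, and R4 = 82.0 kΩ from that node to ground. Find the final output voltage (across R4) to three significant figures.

V_out ≈ 16.1 V

Stage 2 presents R3+R4 = 84200 Ω as a load on stage 1's tap.
Stage 1's lower leg becomes R2‖(R3+R4) = 269.1 Ω, so V_mid = 30.0 × 269.1/489.1 = 16.51 V.
Stage 2 is itself unloaded: V_out = V_mid × R4/(R3+R4) = 16.51 × 82000/84200 = 16.1 V.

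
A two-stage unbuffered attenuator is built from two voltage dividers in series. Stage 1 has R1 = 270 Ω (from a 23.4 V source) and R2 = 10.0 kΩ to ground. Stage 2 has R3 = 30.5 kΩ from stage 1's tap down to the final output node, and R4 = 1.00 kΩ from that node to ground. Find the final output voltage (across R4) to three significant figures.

Stage 2 presents R3+R4 = 31500 Ω as a load on stage 1's tap.
Stage 1's lower leg becomes R2‖(R3+R4) = 7590 Ω, so V_mid = 23.4 × 7590/7860 = 22.60 V.
Stage 2 is itself unloaded: V_out = V_mid × R4/(R3+R4) = 22.60 × 1000/31500 = 0.717 V.

V_out ≈ 0.717 V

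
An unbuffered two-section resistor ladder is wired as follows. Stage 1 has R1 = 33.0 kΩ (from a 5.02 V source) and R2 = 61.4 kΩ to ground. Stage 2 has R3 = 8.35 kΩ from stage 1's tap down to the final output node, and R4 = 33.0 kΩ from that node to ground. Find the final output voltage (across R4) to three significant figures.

V_out ≈ 1.72 V

Stage 2 presents R3+R4 = 41.35 kΩ as a load on stage 1's tap.
Stage 1's lower leg becomes R2‖(R3+R4) = 24.71 kΩ, so V_mid = 5.02 × 24.71/57.71 = 2.149 V.
Stage 2 is itself unloaded: V_out = V_mid × R4/(R3+R4) = 2.149 × 33.0/41.35 = 1.72 V.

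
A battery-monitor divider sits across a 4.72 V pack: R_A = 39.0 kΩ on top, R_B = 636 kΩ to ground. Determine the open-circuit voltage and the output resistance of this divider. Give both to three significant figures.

V_th is the open-circuit tap voltage: 4.72 × 636/(39.0 + 636) = 4.45 V.
With the supply zeroed, R_A and R_B appear in parallel from the tap: R_th = R_A‖R_B = (39.0 × 636)/675.0 = 36.7 kΩ.

V_th = 4.45 V, R_th = 36.7 kΩ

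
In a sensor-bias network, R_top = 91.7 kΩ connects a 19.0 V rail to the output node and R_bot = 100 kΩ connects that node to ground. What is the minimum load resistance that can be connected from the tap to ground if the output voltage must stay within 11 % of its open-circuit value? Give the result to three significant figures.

Output resistance R_th = R_top‖R_bot = (91.7 × 100)/191.7 = 47.84 kΩ.
The fractional drop is R_th/(R_th + R_L); requiring this ≤ 0.110 gives R_L ≥ R_th(1/0.110 − 1) = 47.84 × 8.091 = 387 kΩ.

R_L(min) ≈ 387 kΩ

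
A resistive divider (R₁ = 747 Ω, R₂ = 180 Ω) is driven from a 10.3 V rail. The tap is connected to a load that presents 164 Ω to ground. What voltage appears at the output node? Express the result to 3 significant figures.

V_out ≈ 1.06 V

The load sits in parallel with R₂: R₂‖R_L = (180 × 164) / (180 + 164) = 85.81 Ω.
V_out = 10.3 × 85.81 / (747 + 85.81) = 10.3 × 85.81/832.8 = 1.06 V.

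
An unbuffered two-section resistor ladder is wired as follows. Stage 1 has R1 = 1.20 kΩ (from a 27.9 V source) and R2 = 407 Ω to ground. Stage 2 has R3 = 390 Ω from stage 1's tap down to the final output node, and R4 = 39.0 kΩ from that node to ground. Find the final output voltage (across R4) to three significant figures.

Stage 2 presents R3+R4 = 39390 Ω as a load on stage 1's tap.
Stage 1's lower leg becomes R2‖(R3+R4) = 402.8 Ω, so V_mid = 27.9 × 402.8/1603 = 7.012 V.
Stage 2 is itself unloaded: V_out = V_mid × R4/(R3+R4) = 7.012 × 39000/39390 = 6.94 V.

V_out ≈ 6.94 V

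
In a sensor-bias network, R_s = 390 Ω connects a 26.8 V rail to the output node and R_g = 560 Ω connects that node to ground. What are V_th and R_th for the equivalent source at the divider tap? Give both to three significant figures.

V_th is the open-circuit tap voltage: 26.8 × 560/(390 + 560) = 15.8 V.
With the supply zeroed, R_s and R_g appear in parallel from the tap: R_th = R_s‖R_g = (390 × 560)/950.0 = 230 Ω.

V_th = 15.8 V, R_th = 230 Ω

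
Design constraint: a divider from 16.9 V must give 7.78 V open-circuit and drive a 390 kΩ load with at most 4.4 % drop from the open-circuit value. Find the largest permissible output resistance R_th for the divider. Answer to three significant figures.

Loading drop = R_th/(R_th + R_L) ≤ 0.0440, so R_th ≤ R_L · ε/(1−ε) = 390 kΩ × 0.0440/0.9560 = 17.9 kΩ.

R_th ≤ 17.9 kΩ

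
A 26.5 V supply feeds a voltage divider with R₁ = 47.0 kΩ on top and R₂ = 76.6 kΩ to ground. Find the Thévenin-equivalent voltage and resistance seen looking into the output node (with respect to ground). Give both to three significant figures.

V_th is the open-circuit tap voltage: 26.5 × 76.6/(47.0 + 76.6) = 16.4 V.
With the supply zeroed, R₁ and R₂ appear in parallel from the tap: R_th = R₁‖R₂ = (47.0 × 76.6)/123.6 = 29.1 kΩ.

V_th = 16.4 V, R_th = 29.1 kΩ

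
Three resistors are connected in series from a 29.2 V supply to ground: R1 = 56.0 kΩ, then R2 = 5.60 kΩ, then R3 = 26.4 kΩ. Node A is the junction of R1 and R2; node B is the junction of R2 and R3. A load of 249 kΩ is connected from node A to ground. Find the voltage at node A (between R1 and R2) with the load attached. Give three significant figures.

Below node A the series string R2+R3 = 32.00 kΩ sits in parallel with the 249 kΩ load: 28.36 kΩ.
V_A = 29.2 × 28.36/(56.0 + 28.36) = 9.82 V.

V ≈ 9.82 V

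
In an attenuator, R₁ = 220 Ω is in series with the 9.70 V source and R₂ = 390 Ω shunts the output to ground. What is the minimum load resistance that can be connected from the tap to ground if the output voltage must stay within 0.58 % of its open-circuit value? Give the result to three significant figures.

R_L(min) ≈ 24.1 kΩ

Output resistance R_th = R₁‖R₂ = (220 × 390)/610.0 = 140.7 Ω.
The fractional drop is R_th/(R_th + R_L); requiring this ≤ 0.00580 gives R_L ≥ R_th(1/0.00580 − 1) = 140.7 × 171.4 = 24.1 kΩ.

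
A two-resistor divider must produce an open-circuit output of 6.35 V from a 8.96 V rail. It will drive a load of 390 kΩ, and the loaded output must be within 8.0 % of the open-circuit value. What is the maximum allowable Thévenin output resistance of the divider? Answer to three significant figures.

R_th ≤ 33.9 kΩ

Loading drop = R_th/(R_th + R_L) ≤ 0.0800, so R_th ≤ R_L · ε/(1−ε) = 390 kΩ × 0.0800/0.9200 = 33.9 kΩ.
(Any R1, R2 with R2/(R1+R2) = 0.709 and R1‖R2 ≤ 33.9 kΩ will meet the spec.)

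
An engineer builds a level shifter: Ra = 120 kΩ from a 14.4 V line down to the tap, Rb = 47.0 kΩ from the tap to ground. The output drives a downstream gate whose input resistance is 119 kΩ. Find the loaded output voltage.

V_out ≈ 3.16 V

The load sits in parallel with Rb: Rb‖R_L = (47.0 × 119) / (47.0 + 119) = 33.69 kΩ.
V_out = 14.4 × 33.69 / (120 + 33.69) = 14.4 × 33.69/153.7 = 3.16 V.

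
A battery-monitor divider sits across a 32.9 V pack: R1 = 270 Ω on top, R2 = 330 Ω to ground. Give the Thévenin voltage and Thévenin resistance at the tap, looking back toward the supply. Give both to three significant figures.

V_th = 18.1 V, R_th = 148 Ω

V_th is the open-circuit tap voltage: 32.9 × 330/(270 + 330) = 18.1 V.
With the supply zeroed, R1 and R2 appear in parallel from the tap: R_th = R1‖R2 = (270 × 330)/600.0 = 148 Ω.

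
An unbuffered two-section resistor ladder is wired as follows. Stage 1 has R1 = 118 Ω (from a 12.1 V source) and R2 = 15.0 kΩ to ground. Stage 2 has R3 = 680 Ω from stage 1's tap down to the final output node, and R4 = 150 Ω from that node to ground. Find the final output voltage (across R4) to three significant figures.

Stage 2 presents R3+R4 = 830.0 Ω as a load on stage 1's tap.
Stage 1's lower leg becomes R2‖(R3+R4) = 786.5 Ω, so V_mid = 12.1 × 786.5/904.5 = 10.52 V.
Stage 2 is itself unloaded: V_out = V_mid × R4/(R3+R4) = 10.52 × 150/830.0 = 1.90 V.

V_out ≈ 1.90 V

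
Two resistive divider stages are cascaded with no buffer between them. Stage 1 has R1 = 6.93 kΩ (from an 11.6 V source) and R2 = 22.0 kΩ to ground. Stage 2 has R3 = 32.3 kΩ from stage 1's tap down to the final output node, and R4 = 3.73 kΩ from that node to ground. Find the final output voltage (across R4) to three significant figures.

Stage 2 presents R3+R4 = 36.03 kΩ as a load on stage 1's tap.
Stage 1's lower leg becomes R2‖(R3+R4) = 13.66 kΩ, so V_mid = 11.6 × 13.66/20.59 = 7.696 V.
Stage 2 is itself unloaded: V_out = V_mid × R4/(R3+R4) = 7.696 × 3.73/36.03 = 0.797 V.

V_out ≈ 0.797 V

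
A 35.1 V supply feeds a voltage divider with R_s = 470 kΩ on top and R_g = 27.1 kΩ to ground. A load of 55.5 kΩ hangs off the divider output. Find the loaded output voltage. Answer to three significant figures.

The load sits in parallel with R_g: R_g‖R_L = (27.1 × 55.5) / (27.1 + 55.5) = 18.21 kΩ.
V_out = 35.1 × 18.21 / (470 + 18.21) = 35.1 × 18.21/488.2 = 1.31 V.

V_out ≈ 1.31 V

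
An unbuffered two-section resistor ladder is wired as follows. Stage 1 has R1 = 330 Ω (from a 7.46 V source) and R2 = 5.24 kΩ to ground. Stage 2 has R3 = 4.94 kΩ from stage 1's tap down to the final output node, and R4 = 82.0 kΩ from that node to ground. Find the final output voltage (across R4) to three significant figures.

V_out ≈ 6.60 V

Stage 2 presents R3+R4 = 86940 Ω as a load on stage 1's tap.
Stage 1's lower leg becomes R2‖(R3+R4) = 4942 Ω, so V_mid = 7.46 × 4942/5272 = 6.993 V.
Stage 2 is itself unloaded: V_out = V_mid × R4/(R3+R4) = 6.993 × 82000/86940 = 6.60 V.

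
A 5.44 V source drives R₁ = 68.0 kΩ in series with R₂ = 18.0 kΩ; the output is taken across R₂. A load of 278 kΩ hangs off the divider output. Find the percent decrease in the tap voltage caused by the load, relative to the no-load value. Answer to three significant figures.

4.87 %

The divider's output (Thévenin) resistance is R₁‖R₂ = 14.23 kΩ.
Fractional drop under load = R_th/(R_th + R_L) = 14.23 / (14.23 + 278) = 0.04870.
So the output falls by 4.87 %.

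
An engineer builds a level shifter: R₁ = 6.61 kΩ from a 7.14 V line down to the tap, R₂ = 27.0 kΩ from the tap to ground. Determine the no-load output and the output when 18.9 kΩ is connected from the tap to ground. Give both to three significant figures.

Unloaded: 5.74 V; loaded: 4.48 V

Open-circuit: V = 7.14 × 27.0/(6.61 + 27.0) = 5.74 V.
With the load, R₂ becomes R₂‖R_L = 11.12 kΩ, so V = 7.14 × 11.12/17.73 = 4.48 V.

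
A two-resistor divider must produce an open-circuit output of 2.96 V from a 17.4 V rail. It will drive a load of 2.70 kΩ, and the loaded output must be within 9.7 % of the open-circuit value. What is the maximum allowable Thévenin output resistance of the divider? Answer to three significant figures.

Loading drop = R_th/(R_th + R_L) ≤ 0.0970, so R_th ≤ R_L · ε/(1−ε) = 2.70 kΩ × 0.0970/0.9030 = 290 Ω.
(Any R1, R2 with R2/(R1+R2) = 0.170 and R1‖R2 ≤ 290 Ω will meet the spec.)

R_th ≤ 290 Ω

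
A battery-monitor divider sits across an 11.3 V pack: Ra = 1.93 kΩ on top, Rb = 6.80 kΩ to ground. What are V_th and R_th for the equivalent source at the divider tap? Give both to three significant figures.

V_th = 8.80 V, R_th = 1.50 kΩ

V_th is the open-circuit tap voltage: 11.3 × 6.80/(1.93 + 6.80) = 8.80 V.
With the supply zeroed, Ra and Rb appear in parallel from the tap: R_th = Ra‖Rb = (1.93 × 6.80)/8.730 = 1.50 kΩ.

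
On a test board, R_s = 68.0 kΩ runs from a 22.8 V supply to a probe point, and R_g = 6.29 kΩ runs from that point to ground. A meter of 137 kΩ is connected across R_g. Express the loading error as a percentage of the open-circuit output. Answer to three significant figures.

4.03 %

The divider's output (Thévenin) resistance is R_s‖R_g = 5.757 kΩ.
Fractional drop under load = R_th/(R_th + R_L) = 5.757 / (5.757 + 137) = 0.04033.
So the output falls by 4.03 %.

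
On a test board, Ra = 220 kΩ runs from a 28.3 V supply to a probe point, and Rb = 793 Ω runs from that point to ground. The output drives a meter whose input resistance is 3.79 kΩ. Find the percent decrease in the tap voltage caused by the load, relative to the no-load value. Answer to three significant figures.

17.3 %

Unloaded V = 28.3 × 793/220800 = 0.1016 V.
Loaded: Rb‖R_L = 655.8 Ω, giving V = 28.3 × 655.8/220700 = 0.08411 V.
Drop = (0.1016 − 0.08411) / 0.1016 = 17.3 %.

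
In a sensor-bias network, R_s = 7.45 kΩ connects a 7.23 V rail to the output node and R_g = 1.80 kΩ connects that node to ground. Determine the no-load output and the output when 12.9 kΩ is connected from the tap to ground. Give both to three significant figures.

Unloaded: 1.41 V; loaded: 1.26 V

Open-circuit: V = 7.23 × 1.80/(7.45 + 1.80) = 1.41 V.
With the load, R_g becomes R_g‖R_L = 1.580 kΩ, so V = 7.23 × 1.580/9.030 = 1.26 V.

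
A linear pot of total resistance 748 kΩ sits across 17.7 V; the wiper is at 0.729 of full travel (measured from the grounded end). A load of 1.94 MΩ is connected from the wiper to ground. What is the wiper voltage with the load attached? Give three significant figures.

The wiper splits the pot into (1−α)R = 202.7 kΩ above and αR = 545.3 kΩ below.
Lower section ‖ load = 425.7 kΩ.
V_wiper = 17.7 × 425.7/(202.7 + 425.7) = 12.0 V.

V ≈ 12.0 V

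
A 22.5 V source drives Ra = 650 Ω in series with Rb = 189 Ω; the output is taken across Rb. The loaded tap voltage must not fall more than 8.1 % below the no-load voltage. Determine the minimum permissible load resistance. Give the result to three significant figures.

R_L(min) ≈ 1.66 kΩ

Output resistance R_th = Ra‖Rb = (650 × 189)/839.0 = 146.4 Ω.
The fractional drop is R_th/(R_th + R_L); requiring this ≤ 0.0810 gives R_L ≥ R_th(1/0.0810 − 1) = 146.4 × 11.35 = 1.66 kΩ.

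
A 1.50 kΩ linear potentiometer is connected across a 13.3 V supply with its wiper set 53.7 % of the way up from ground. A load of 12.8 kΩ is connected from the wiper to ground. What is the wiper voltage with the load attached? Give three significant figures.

The wiper splits the pot into (1−α)R = 694.5 Ω above and αR = 805.5 Ω below.
Lower section ‖ load = 757.8 Ω.
V_wiper = 13.3 × 757.8/(694.5 + 757.8) = 6.94 V.

V ≈ 6.94 V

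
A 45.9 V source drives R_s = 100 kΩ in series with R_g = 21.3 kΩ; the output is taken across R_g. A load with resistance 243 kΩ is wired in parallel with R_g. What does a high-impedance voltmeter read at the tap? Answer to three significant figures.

The load sits in parallel with R_g: R_g‖R_L = (21.3 × 243) / (21.3 + 243) = 19.58 kΩ.
V_out = 45.9 × 19.58 / (100 + 19.58) = 45.9 × 19.58/119.6 = 7.52 V.
(Unloaded it would have been 8.06 V.)

V_out ≈ 7.52 V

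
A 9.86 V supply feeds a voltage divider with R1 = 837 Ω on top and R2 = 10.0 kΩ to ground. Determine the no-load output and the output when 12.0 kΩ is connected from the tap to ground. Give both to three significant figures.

Unloaded: 9.10 V; loaded: 8.55 V

Open-circuit: V = 9.86 × 10000/(837 + 10000) = 9.10 V.
With the load, R2 becomes R2‖R_L = 5455 Ω, so V = 9.86 × 5455/6292 = 8.55 V.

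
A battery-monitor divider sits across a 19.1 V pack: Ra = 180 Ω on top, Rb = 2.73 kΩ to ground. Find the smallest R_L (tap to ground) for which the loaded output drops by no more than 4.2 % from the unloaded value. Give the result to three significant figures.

Output resistance R_th = Ra‖Rb = (180 × 2730)/2910 = 168.9 Ω.
The fractional drop is R_th/(R_th + R_L); requiring this ≤ 0.0420 gives R_L ≥ R_th(1/0.0420 − 1) = 168.9 × 22.81 = 3.85 kΩ.

R_L(min) ≈ 3.85 kΩ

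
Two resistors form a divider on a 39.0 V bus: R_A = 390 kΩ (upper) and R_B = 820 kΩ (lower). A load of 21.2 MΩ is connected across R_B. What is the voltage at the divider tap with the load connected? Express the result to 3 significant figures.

V_out ≈ 26.1 V

The load sits in parallel with R_B: R_B‖R_L = (820 × 21200) / (820 + 21200) = 789.5 kΩ.
V_out = 39.0 × 789.5 / (390 + 789.5) = 39.0 × 789.5/1179 = 26.1 V.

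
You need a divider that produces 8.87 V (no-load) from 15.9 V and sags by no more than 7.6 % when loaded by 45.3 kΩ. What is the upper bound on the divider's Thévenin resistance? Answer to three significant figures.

R_th ≤ 3.73 kΩ

Loading drop = R_th/(R_th + R_L) ≤ 0.0760, so R_th ≤ R_L · ε/(1−ε) = 45.3 kΩ × 0.0760/0.9240 = 3.73 kΩ.
(Any R1, R2 with R2/(R1+R2) = 0.558 and R1‖R2 ≤ 3.73 kΩ will meet the spec.)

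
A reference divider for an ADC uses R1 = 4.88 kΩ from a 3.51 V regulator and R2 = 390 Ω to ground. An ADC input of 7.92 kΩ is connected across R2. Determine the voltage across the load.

The load sits in parallel with R2: R2‖R_L = (390 × 7920) / (390 + 7920) = 371.7 Ω.
V_out = 3.51 × 371.7 / (4880 + 371.7) = 3.51 × 371.7/5252 = 0.248 V.
(Unloaded it would have been 0.260 V.)

V_out ≈ 0.248 V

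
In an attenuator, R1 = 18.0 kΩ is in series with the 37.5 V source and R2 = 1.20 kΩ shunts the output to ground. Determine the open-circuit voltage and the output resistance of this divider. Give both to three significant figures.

V_th = 2.34 V, R_th = 1.12 kΩ

V_th is the open-circuit tap voltage: 37.5 × 1.20/(18.0 + 1.20) = 2.34 V.
With the supply zeroed, R1 and R2 appear in parallel from the tap: R_th = R1‖R2 = (18.0 × 1.20)/19.20 = 1.12 kΩ.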